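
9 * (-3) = -27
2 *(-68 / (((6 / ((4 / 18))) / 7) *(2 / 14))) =-6664 / 27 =-246.81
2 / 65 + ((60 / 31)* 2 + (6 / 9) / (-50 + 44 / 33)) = 571911 / 147095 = 3.89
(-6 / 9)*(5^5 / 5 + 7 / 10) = -6257 / 15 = -417.13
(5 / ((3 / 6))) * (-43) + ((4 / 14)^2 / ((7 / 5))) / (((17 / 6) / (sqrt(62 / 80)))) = -430 + 6 * sqrt(310) / 5831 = -429.98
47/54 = 0.87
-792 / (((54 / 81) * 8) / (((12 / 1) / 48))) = -297 / 8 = -37.12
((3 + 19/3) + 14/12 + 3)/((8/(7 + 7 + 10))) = 81/2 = 40.50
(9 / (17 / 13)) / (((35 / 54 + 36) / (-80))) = -505440 / 33643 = -15.02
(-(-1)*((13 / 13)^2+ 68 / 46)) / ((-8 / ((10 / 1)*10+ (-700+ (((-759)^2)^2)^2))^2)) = -691422120967473522254583043274913948782424174537 / 184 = -3757728918301486533992299000000000000000000000.00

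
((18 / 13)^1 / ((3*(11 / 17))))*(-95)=-9690 / 143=-67.76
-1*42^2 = -1764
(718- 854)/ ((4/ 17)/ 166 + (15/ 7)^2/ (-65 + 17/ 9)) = 5340849472/ 2801611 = 1906.35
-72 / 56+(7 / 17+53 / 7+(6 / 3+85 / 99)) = 112580 / 11781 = 9.56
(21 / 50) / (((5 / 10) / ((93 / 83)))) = 1953 / 2075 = 0.94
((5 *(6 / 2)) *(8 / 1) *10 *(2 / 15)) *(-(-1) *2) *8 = 2560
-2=-2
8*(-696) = -5568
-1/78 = -0.01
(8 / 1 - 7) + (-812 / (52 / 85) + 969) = -4645 / 13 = -357.31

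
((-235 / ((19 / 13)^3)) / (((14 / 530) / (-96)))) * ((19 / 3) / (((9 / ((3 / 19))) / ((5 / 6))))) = 10945454000 / 432117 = 25329.84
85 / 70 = 17 / 14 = 1.21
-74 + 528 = 454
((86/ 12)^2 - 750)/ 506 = -25151/ 18216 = -1.38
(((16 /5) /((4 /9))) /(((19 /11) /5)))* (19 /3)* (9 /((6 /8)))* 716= 1134144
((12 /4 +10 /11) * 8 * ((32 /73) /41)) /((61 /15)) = 165120 /2008303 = 0.08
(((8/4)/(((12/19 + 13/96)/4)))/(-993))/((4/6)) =-0.02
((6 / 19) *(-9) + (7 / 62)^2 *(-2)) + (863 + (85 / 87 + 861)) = 5471255261 / 3177066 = 1722.11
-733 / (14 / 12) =-4398 / 7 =-628.29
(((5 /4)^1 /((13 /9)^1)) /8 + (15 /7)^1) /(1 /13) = 6555 /224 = 29.26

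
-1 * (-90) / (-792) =-5 / 44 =-0.11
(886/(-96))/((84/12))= -443/336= -1.32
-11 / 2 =-5.50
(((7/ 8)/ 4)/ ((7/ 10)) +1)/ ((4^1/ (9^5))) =1240029/ 64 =19375.45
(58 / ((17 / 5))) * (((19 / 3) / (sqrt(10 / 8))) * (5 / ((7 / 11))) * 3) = 121220 * sqrt(5) / 119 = 2277.78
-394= -394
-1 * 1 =-1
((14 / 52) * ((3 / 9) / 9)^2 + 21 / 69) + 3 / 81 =0.34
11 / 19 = 0.58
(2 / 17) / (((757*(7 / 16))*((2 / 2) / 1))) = 32 / 90083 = 0.00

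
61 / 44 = 1.39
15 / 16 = 0.94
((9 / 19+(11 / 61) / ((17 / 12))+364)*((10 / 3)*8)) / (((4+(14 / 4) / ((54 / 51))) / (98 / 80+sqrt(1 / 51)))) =1816.67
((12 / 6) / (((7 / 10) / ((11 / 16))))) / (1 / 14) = 55 / 2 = 27.50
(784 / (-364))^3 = -21952 / 2197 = -9.99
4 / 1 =4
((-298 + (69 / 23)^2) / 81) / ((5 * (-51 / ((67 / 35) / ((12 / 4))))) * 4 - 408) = 1139 / 640548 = 0.00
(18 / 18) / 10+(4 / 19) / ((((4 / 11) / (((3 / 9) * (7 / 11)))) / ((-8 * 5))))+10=2957 / 570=5.19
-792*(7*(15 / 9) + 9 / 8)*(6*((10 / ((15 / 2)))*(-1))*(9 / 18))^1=40524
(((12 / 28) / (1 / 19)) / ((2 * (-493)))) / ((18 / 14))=-19 / 2958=-0.01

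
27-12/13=339/13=26.08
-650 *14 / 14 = -650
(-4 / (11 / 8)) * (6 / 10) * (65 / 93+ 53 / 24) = -8652 / 1705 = -5.07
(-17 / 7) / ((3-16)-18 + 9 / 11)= 187 / 2324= 0.08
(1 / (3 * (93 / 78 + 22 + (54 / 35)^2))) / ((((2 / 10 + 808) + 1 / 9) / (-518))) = -3172750 / 379824303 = -0.01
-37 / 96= -0.39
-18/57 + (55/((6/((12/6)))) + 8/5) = 5591/285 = 19.62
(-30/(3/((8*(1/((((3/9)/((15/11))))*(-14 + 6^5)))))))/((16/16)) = -0.04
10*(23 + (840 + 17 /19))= 164140 /19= 8638.95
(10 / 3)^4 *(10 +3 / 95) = 1906000 / 1539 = 1238.47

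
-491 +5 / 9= -4414 / 9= -490.44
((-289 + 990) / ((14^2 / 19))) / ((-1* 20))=-13319 / 3920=-3.40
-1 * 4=-4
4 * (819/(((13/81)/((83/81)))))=20916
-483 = -483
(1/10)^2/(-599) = -1/59900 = -0.00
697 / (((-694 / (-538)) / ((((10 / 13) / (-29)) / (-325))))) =374986 / 8503235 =0.04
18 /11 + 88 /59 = 2030 /649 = 3.13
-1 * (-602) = 602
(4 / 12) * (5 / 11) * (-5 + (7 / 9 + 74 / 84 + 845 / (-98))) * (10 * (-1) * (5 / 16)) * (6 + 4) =824375 / 14553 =56.65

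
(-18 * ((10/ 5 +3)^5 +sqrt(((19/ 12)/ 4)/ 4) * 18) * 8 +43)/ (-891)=4 * sqrt(57)/ 33 +449957/ 891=505.92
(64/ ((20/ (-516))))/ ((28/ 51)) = -105264/ 35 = -3007.54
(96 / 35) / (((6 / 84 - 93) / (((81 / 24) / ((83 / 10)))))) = -1296 / 107983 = -0.01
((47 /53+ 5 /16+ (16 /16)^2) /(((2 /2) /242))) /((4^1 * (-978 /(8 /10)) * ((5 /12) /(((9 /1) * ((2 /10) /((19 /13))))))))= -5280561 /16414100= -0.32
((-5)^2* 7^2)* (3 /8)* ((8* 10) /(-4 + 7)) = 12250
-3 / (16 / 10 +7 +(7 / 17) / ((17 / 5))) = -4335 / 12602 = -0.34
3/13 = 0.23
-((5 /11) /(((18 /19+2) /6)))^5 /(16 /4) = -1880287678125 /11086987907072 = -0.17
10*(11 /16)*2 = 55 /4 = 13.75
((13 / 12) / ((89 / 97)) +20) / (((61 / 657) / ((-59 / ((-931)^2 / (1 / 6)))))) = -0.00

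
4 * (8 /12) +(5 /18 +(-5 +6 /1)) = 71 /18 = 3.94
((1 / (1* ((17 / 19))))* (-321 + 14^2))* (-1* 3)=7125 / 17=419.12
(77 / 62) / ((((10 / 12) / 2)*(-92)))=-231 / 7130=-0.03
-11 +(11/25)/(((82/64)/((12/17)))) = -187451/17425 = -10.76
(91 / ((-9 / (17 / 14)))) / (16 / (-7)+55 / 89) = 7.36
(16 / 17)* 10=160 / 17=9.41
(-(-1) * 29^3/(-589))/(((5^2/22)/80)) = -8584928/2945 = -2915.09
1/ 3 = 0.33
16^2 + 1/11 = 2817/11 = 256.09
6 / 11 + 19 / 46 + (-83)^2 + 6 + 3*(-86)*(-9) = 4664287 / 506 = 9217.96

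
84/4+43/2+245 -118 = 339/2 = 169.50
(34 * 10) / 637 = 340 / 637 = 0.53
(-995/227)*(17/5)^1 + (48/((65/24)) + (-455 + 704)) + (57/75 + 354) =44750439/73775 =606.58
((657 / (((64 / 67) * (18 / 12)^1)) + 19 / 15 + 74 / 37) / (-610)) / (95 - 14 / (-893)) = -197945059 / 24843787200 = -0.01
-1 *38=-38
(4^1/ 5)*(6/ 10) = 12/ 25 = 0.48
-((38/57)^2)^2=-16/81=-0.20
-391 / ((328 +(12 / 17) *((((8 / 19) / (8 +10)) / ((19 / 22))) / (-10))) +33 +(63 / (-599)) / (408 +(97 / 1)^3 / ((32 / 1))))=-2851259800385265 / 2632479095263247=-1.08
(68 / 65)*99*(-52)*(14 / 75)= -125664 / 125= -1005.31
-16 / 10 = -8 / 5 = -1.60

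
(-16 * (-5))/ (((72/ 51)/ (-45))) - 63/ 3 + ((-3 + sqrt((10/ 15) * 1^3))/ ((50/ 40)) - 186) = -13797/ 5 + 4 * sqrt(6)/ 15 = -2758.75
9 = 9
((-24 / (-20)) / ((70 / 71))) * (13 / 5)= 2769 / 875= 3.16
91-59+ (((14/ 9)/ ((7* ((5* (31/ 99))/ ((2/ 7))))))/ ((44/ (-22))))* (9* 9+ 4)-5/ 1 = 5485/ 217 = 25.28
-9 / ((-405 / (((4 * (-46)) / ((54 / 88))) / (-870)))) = 4048 / 528525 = 0.01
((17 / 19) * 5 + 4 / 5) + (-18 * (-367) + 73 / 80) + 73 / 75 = 150780037 / 22800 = 6613.16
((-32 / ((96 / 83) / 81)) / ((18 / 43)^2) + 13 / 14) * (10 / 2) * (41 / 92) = -220209155 / 7728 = -28494.97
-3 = -3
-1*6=-6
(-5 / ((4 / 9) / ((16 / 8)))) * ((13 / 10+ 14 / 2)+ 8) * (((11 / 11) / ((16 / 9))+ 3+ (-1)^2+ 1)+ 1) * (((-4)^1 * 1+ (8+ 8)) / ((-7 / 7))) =462105 / 16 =28881.56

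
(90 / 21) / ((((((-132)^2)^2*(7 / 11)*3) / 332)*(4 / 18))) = 415 / 37566144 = 0.00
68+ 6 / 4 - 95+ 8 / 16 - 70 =-95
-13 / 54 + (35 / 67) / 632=-274291 / 1143288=-0.24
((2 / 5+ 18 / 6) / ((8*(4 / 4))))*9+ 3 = 273 / 40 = 6.82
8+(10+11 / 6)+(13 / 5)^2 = 3989 / 150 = 26.59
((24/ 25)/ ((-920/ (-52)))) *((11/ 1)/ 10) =858/ 14375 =0.06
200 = 200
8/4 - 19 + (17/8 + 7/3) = -301/24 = -12.54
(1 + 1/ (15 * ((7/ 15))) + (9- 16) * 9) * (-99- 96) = 84435/ 7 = 12062.14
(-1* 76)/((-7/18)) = 1368/7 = 195.43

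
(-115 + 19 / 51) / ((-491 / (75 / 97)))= 146150 / 809659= 0.18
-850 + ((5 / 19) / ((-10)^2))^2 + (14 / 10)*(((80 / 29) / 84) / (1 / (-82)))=-10725743113 / 12562800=-853.77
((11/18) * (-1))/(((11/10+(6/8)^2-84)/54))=2640/6587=0.40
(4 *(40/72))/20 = 1/9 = 0.11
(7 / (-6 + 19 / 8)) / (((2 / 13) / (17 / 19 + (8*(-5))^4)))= -32132425.02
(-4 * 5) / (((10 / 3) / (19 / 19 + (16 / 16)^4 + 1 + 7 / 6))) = -25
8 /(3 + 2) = 8 /5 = 1.60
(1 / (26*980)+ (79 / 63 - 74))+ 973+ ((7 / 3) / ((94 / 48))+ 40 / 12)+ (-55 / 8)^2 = 82089385759 / 86224320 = 952.04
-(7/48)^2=-49/2304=-0.02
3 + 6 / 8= 15 / 4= 3.75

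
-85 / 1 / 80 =-17 / 16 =-1.06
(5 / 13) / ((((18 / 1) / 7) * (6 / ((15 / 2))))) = 175 / 936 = 0.19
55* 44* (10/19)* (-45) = -1089000/19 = -57315.79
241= 241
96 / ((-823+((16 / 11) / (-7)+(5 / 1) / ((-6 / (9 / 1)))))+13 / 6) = -22176 / 191393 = -0.12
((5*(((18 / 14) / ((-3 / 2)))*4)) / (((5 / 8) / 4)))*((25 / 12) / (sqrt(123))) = -1600*sqrt(123) / 861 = -20.61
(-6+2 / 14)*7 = -41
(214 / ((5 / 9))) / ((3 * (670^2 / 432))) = 69336 / 561125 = 0.12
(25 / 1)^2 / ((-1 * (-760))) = 125 / 152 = 0.82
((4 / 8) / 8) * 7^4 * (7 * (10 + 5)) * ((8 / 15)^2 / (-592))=-16807 / 2220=-7.57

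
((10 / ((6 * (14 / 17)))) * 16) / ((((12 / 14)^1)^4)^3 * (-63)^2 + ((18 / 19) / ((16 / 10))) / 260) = 108444669307520 / 2090450068256619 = 0.05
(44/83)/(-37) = -44/3071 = -0.01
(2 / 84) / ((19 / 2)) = 1 / 399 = 0.00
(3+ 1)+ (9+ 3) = 16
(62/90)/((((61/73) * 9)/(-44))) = -99572/24705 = -4.03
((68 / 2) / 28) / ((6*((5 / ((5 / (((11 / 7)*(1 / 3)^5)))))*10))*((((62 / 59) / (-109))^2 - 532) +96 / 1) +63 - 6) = -372219849 / 34384236754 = -0.01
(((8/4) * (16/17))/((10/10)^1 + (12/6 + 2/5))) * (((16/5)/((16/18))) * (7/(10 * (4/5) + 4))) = 336/289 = 1.16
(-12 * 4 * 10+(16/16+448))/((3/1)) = -31/3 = -10.33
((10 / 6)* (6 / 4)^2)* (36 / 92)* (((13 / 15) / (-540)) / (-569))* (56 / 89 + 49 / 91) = 0.00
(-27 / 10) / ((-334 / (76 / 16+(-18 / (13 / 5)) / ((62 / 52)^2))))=-12447 / 12838960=-0.00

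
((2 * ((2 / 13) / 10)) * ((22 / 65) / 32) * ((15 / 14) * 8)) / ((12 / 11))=121 / 47320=0.00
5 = 5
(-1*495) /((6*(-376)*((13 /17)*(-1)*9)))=-935 /29328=-0.03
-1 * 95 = -95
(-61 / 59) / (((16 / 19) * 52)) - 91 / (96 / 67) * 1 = -9356275 / 147264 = -63.53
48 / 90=8 / 15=0.53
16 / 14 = 8 / 7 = 1.14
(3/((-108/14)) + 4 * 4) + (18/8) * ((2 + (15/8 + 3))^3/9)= 1785119/18432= 96.85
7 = 7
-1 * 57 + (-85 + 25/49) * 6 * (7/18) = -1779/7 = -254.14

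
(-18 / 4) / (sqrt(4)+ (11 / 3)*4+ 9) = -27 / 154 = -0.18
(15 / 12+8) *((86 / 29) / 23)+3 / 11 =21503 / 14674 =1.47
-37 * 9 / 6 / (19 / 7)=-20.45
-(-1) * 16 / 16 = 1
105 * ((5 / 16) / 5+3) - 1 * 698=-6023 / 16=-376.44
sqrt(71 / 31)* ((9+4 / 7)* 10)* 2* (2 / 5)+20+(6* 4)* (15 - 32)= -388+536* sqrt(2201) / 217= -272.12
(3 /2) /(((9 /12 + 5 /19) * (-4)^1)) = -57 /154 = -0.37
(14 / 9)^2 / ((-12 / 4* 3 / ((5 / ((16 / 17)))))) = -4165 / 2916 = -1.43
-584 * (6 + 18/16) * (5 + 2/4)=-45771/2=-22885.50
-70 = -70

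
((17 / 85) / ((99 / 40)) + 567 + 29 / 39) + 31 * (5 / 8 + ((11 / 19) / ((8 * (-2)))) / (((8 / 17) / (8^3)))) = -633.22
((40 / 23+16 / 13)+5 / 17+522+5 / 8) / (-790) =-21384751 / 32124560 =-0.67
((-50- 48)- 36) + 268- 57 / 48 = 2125 / 16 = 132.81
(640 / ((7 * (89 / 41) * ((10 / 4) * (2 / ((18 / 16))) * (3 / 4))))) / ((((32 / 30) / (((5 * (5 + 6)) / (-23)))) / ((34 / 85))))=-162360 / 14329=-11.33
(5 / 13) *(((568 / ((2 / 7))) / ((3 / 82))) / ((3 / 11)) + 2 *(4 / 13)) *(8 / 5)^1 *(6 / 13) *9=509306.00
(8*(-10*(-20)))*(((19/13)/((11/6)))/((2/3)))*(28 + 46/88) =85842000/1573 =54572.16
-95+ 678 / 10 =-136 / 5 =-27.20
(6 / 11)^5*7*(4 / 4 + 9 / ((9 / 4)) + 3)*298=129765888 / 161051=805.74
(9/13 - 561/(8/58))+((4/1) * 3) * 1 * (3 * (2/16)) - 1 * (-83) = -206911/52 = -3979.06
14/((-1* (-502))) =7/251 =0.03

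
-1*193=-193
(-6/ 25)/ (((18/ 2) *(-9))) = 2/ 675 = 0.00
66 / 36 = 11 / 6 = 1.83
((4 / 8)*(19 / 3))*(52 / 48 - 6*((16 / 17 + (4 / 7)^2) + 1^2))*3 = -118.97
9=9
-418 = -418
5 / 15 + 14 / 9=17 / 9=1.89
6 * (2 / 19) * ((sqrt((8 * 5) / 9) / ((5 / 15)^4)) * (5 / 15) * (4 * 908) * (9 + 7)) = 12552192 * sqrt(10) / 19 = 2089132.44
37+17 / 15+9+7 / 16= 11417 / 240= 47.57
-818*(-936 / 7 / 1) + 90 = 766278 / 7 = 109468.29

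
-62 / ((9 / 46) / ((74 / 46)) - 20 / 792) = -227106 / 353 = -643.36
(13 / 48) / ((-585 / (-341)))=341 / 2160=0.16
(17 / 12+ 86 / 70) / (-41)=-1111 / 17220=-0.06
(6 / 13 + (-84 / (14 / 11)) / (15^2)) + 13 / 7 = 13823 / 6825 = 2.03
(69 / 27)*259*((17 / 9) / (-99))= -101269 / 8019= -12.63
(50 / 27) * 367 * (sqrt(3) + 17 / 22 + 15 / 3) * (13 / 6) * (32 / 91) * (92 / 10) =2701120 * sqrt(3) / 567 + 171521120 / 6237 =35751.86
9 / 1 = 9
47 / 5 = 9.40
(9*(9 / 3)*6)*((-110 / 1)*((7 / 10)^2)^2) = -2139291 / 500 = -4278.58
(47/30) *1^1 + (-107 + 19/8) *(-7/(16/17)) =1497053/1920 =779.72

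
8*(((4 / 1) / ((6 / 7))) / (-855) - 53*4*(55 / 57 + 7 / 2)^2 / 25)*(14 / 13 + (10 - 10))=-4613863408 / 3167775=-1456.50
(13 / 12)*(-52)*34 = -5746 / 3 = -1915.33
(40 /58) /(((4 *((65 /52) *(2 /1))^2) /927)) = 3708 /145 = 25.57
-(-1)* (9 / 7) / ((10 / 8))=1.03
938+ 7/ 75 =70357/ 75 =938.09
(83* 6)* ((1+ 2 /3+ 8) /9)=534.89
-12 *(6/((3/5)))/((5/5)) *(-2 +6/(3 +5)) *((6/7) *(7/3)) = 300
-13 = -13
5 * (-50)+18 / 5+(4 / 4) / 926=-1140827 / 4630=-246.40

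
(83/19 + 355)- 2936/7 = -7988/133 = -60.06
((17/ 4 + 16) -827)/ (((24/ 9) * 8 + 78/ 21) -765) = 67767/ 62156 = 1.09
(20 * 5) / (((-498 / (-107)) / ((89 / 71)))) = 476150 / 17679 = 26.93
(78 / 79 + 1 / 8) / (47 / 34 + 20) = 11951 / 229732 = 0.05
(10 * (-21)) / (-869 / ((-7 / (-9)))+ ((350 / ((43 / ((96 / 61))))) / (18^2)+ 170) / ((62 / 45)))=179295165 / 848552722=0.21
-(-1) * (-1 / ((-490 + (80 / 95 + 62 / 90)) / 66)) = 56430 / 417641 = 0.14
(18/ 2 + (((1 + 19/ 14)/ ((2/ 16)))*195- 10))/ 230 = 25733/ 1610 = 15.98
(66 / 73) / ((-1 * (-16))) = 33 / 584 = 0.06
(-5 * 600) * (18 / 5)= -10800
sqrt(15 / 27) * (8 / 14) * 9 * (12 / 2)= 23.00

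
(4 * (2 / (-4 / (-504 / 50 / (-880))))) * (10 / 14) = -9 / 550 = -0.02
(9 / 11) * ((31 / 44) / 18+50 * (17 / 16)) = 21053 / 484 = 43.50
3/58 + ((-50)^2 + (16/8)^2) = 145235/58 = 2504.05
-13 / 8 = -1.62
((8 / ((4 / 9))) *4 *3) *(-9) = -1944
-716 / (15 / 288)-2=-68746 / 5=-13749.20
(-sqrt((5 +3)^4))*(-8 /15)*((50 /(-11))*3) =-5120 /11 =-465.45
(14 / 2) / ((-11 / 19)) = -133 / 11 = -12.09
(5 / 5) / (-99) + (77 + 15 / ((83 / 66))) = 730636 / 8217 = 88.92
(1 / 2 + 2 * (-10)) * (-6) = 117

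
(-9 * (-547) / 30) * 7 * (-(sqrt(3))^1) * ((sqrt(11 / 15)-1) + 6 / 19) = -11487 * sqrt(55) / 50 + 149331 * sqrt(3) / 190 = -342.49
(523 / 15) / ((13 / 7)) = 3661 / 195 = 18.77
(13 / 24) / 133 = 13 / 3192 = 0.00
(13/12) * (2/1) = 13/6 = 2.17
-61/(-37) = 61/37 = 1.65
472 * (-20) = -9440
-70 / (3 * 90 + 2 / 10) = -50 / 193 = -0.26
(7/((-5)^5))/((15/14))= -98/46875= -0.00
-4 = -4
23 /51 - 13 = -640 /51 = -12.55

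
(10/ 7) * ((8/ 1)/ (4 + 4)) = 10/ 7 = 1.43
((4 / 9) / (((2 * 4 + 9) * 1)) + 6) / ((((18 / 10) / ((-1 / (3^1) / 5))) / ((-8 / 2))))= 3688 / 4131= 0.89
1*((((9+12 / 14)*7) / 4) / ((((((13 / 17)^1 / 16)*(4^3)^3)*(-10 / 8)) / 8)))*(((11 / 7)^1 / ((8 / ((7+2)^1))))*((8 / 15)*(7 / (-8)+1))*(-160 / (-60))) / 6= -4301 / 9318400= -0.00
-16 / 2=-8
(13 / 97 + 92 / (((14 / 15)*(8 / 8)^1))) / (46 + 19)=67021 / 44135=1.52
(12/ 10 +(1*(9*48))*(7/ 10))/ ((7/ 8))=12144/ 35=346.97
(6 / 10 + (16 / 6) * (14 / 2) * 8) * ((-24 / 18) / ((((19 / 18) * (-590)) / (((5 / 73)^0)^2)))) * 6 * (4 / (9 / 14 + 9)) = 1007552 / 1261125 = 0.80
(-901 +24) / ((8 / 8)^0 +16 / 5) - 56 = -5561 / 21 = -264.81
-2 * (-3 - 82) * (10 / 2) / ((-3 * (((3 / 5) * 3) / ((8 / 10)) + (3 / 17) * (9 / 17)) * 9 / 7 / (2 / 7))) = -1965200 / 73143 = -26.87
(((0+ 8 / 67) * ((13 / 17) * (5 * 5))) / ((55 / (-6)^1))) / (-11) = 3120 / 137819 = 0.02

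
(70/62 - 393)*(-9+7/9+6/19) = 16424096/5301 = 3098.30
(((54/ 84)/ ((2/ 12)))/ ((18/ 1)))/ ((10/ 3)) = 9/ 140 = 0.06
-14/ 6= -2.33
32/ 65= 0.49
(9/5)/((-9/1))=-1/5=-0.20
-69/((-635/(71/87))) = 1633/18415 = 0.09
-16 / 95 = -0.17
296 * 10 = 2960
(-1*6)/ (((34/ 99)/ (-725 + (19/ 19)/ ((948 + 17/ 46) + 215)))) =1047554883/ 82705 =12666.16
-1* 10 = -10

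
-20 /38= -10 /19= -0.53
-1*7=-7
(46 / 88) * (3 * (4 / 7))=69 / 77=0.90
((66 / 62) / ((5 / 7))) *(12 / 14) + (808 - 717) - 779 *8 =-951657 / 155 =-6139.72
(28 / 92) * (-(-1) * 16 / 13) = 0.37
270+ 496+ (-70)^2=5666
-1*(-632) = 632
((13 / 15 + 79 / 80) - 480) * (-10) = 114755 / 24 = 4781.46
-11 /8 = -1.38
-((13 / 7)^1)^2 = -169 / 49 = -3.45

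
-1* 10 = -10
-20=-20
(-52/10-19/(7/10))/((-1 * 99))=1132/3465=0.33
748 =748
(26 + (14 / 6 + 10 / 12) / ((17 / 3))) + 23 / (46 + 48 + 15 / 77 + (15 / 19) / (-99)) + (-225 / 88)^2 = 907214610741 / 27210720064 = 33.34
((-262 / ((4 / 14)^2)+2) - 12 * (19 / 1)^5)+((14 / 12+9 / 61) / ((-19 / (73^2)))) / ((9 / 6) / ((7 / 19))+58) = -179576986518269 / 6043026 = -29716401.44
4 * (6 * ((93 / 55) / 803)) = 2232 / 44165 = 0.05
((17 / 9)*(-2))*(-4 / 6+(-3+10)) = -646 / 27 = -23.93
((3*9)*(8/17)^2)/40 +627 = 906231/1445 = 627.15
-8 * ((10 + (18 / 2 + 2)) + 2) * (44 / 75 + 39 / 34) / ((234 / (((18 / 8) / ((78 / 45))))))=-101683 / 57460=-1.77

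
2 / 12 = 1 / 6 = 0.17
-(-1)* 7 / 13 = 0.54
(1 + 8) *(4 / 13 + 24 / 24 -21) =-2304 / 13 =-177.23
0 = 0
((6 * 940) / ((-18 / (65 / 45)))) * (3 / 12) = -3055 / 27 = -113.15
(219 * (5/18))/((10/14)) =85.17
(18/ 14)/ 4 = 9/ 28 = 0.32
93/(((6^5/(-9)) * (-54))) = 0.00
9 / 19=0.47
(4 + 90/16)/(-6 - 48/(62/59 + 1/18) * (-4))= 12925/224976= 0.06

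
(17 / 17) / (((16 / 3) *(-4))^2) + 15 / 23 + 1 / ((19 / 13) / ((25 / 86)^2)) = 2357080757 / 3309621248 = 0.71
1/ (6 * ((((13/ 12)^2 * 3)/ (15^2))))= 1800/ 169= 10.65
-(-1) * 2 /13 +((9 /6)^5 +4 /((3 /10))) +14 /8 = 28493 /1248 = 22.83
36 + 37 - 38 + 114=149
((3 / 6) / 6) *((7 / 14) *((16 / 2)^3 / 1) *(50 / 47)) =3200 / 141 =22.70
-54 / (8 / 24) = -162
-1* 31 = -31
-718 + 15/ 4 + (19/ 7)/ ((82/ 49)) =-116871/ 164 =-712.63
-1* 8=-8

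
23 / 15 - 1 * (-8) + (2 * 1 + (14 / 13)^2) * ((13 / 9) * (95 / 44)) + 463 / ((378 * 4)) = 19.69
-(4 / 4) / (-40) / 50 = 1 / 2000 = 0.00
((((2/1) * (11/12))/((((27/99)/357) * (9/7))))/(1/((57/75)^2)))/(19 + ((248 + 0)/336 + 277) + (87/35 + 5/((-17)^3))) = 1251360314743/347306772375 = 3.60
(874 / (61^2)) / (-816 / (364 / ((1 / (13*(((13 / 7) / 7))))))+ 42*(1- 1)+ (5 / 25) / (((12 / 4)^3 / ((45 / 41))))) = -236181894 / 645396287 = -0.37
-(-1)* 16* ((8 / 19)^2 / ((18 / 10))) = 5120 / 3249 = 1.58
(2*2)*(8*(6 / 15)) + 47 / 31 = 2219 / 155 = 14.32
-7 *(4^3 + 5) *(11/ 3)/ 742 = -253/ 106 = -2.39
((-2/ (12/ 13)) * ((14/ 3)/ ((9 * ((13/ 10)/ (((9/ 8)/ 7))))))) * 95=-475/ 36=-13.19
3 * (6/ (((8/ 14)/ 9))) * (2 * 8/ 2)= 2268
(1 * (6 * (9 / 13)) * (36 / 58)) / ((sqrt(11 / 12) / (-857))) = -1666008 * sqrt(33) / 4147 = -2307.81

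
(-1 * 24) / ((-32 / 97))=291 / 4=72.75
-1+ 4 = 3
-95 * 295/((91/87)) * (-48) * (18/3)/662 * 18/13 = 6319749600/391573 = 16139.39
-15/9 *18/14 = -15/7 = -2.14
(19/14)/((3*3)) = 19/126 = 0.15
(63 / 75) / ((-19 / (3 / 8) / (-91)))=5733 / 3800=1.51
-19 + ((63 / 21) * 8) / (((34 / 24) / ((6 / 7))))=-533 / 119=-4.48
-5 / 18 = -0.28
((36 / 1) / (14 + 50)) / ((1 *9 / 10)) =5 / 8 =0.62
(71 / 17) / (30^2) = 71 / 15300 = 0.00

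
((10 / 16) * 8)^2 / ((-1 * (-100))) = 1 / 4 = 0.25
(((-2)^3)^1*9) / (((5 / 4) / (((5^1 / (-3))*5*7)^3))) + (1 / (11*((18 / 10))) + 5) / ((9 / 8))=10187104000 / 891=11433337.82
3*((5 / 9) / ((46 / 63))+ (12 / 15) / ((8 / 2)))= 663 / 230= 2.88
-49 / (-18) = 49 / 18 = 2.72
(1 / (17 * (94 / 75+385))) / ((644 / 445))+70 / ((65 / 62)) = 275288901091 / 4122983956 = 66.77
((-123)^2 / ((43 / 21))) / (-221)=-317709 / 9503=-33.43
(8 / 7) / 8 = 1 / 7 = 0.14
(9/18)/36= 1/72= 0.01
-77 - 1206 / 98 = -4376 / 49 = -89.31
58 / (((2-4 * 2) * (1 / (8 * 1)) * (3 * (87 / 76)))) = -608 / 27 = -22.52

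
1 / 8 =0.12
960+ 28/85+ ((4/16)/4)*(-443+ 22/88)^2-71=285949293/21760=13141.05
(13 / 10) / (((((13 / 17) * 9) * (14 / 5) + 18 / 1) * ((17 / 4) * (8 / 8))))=13 / 1584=0.01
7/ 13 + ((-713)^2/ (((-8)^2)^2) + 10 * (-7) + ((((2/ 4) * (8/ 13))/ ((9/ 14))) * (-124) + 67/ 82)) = -76263091/ 19648512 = -3.88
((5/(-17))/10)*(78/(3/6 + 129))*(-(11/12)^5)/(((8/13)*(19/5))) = 0.00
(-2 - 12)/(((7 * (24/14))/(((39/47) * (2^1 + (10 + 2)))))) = -637/47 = -13.55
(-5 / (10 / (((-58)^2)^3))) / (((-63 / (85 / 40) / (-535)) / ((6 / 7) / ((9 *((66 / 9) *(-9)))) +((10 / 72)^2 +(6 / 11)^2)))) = -1872821679168392585 / 17288964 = -108324690777.79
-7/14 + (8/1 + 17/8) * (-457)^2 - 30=16916525/8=2114565.62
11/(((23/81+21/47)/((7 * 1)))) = 293139/2782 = 105.37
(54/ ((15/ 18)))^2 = 104976/ 25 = 4199.04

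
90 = 90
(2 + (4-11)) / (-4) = 5 / 4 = 1.25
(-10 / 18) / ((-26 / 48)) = 40 / 39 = 1.03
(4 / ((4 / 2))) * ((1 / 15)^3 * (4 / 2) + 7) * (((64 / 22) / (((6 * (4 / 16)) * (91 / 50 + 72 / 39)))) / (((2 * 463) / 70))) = 550414592 / 983066139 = 0.56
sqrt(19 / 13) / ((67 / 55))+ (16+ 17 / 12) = 55 * sqrt(247) / 871+ 209 / 12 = 18.41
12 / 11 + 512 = 5644 / 11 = 513.09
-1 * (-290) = 290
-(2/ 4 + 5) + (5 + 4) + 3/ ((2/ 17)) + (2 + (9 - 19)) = 21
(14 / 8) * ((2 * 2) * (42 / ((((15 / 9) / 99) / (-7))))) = -611226 / 5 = -122245.20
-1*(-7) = 7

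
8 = 8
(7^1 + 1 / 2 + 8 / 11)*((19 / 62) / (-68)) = -3439 / 92752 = -0.04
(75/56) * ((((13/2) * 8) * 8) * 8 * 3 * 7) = 93600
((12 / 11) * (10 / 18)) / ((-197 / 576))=-3840 / 2167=-1.77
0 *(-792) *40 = 0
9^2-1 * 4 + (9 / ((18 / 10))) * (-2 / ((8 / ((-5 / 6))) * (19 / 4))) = 8803 / 114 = 77.22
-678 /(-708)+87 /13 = 11735 /1534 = 7.65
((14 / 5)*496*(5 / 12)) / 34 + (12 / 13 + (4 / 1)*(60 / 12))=25156 / 663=37.94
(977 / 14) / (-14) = -977 / 196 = -4.98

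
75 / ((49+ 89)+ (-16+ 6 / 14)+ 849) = 21 / 272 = 0.08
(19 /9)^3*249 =569297 /243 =2342.79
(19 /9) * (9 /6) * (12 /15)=38 /15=2.53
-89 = -89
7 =7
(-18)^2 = 324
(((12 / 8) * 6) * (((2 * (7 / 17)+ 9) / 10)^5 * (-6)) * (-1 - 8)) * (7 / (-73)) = -220946267517507 / 5182478050000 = -42.63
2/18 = 1/9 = 0.11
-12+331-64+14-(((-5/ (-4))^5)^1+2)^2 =255307015/ 1048576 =243.48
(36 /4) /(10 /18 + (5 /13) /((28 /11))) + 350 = 839734 /2315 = 362.74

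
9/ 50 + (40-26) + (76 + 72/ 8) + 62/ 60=7516/ 75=100.21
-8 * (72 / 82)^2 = -10368 / 1681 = -6.17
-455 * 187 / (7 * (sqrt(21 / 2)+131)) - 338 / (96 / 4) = -44012189 / 411612+12155 * sqrt(42) / 34301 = -104.63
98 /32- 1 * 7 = -63 /16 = -3.94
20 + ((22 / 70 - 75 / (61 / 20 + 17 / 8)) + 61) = 161374 / 2415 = 66.82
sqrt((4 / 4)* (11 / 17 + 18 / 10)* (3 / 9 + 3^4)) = 8* sqrt(202215) / 255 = 14.11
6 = 6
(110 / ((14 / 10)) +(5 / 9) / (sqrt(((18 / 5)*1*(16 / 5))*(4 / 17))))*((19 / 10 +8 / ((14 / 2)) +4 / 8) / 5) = 31*sqrt(34) / 756 +2728 / 49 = 55.91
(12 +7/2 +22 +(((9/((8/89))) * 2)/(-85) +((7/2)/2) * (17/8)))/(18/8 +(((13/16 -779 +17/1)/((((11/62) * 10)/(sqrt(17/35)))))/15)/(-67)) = 40694132536076250/2314827697451111 -441200320040865 * sqrt(595)/4629655394902222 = 15.26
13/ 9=1.44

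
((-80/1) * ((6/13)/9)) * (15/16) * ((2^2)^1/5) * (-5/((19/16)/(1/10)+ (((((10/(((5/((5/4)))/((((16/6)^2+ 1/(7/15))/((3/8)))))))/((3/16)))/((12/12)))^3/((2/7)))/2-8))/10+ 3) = -119873590720339080/12986305696090879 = -9.23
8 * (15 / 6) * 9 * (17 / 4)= 765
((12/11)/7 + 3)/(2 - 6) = -243/308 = -0.79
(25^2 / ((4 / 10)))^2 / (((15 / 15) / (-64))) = -156250000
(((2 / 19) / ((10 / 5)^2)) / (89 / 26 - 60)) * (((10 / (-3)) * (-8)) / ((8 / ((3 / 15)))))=-26 / 83847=-0.00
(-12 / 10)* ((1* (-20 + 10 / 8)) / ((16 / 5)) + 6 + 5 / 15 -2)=293 / 160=1.83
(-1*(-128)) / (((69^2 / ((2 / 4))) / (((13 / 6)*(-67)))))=-27872 / 14283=-1.95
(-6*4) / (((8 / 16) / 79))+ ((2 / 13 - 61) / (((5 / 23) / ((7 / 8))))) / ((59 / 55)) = -24668573 / 6136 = -4020.30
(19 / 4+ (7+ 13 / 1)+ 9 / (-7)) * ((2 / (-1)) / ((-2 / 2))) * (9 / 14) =5913 / 196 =30.17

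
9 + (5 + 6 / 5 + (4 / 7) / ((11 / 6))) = 5972 / 385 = 15.51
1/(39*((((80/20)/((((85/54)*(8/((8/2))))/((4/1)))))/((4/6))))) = 85/25272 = 0.00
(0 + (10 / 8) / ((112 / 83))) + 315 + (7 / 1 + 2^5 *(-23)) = -185057 / 448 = -413.07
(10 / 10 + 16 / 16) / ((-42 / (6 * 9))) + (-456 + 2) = -3196 / 7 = -456.57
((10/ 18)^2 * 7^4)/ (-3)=-60025/ 243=-247.02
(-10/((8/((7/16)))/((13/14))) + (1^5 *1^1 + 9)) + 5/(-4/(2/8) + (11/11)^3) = 3517/384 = 9.16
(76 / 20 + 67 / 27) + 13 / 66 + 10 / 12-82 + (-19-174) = -397517 / 1485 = -267.69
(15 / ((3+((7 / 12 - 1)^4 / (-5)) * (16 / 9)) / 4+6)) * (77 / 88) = 612360 / 314803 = 1.95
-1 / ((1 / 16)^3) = -4096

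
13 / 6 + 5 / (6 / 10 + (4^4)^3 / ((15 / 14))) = 2.17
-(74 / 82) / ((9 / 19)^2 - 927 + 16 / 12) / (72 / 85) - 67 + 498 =425061065761 / 986217936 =431.00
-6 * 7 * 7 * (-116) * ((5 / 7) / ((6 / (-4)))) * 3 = -48720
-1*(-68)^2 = -4624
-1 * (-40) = 40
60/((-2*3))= -10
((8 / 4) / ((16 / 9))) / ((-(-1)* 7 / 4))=9 / 14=0.64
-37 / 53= -0.70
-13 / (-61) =13 / 61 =0.21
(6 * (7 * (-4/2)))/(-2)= 42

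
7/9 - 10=-83/9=-9.22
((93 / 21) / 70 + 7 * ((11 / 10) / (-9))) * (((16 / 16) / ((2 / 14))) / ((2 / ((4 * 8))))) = -27952 / 315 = -88.74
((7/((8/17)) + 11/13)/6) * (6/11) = 1635/1144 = 1.43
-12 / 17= -0.71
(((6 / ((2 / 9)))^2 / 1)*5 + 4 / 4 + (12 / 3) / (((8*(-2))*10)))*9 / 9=3645.98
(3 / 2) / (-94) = -3 / 188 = -0.02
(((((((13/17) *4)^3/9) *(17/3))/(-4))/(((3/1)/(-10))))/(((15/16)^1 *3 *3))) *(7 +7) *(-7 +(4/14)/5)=-2249728/13005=-172.99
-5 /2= -2.50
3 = 3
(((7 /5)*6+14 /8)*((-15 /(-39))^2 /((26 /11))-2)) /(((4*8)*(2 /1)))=-1728139 /5624320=-0.31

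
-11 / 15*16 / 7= -176 / 105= -1.68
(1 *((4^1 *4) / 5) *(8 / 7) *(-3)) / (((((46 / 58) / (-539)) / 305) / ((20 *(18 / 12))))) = 1569173760 / 23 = 68224946.09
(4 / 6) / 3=2 / 9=0.22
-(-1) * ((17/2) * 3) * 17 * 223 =193341/2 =96670.50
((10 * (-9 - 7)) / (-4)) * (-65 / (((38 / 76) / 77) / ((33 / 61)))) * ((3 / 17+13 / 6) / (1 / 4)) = -2105303200 / 1037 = -2030186.31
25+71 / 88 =2271 / 88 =25.81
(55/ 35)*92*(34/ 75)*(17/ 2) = 292468/ 525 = 557.08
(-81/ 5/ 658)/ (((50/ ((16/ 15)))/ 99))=-10692/ 205625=-0.05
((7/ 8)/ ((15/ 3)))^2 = 49/ 1600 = 0.03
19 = 19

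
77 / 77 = 1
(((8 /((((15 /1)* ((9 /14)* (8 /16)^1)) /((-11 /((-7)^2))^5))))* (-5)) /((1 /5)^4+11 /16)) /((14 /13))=334986080000 /52556497403193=0.01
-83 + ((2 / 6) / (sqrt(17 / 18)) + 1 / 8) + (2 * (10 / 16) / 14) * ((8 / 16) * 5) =-9257 / 112 + sqrt(34) / 17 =-82.31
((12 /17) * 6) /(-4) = -18 /17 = -1.06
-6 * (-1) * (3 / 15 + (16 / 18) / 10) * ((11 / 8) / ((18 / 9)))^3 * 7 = 121121 / 30720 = 3.94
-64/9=-7.11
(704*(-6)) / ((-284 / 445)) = 6618.59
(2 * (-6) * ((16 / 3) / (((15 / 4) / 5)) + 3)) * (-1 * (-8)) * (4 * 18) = -69888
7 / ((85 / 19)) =133 / 85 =1.56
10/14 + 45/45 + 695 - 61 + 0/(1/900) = 4450/7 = 635.71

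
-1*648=-648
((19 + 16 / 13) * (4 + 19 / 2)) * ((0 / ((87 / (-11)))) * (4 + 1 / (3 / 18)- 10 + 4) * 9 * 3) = 0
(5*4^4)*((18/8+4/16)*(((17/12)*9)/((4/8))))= 81600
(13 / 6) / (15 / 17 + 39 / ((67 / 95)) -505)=-14807 / 3067230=-0.00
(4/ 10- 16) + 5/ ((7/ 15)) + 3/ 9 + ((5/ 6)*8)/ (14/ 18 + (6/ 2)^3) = -2264/ 525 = -4.31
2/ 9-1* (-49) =49.22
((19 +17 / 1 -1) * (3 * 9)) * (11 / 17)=10395 / 17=611.47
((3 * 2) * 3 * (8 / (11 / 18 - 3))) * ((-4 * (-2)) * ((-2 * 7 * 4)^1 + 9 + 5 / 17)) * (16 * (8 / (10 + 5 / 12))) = 25289293824 / 91375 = 276763.82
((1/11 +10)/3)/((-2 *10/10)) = -37/22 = -1.68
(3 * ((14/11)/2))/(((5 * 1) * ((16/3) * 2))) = 63/1760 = 0.04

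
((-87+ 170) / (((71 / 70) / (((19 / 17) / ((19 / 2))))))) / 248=2905 / 74834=0.04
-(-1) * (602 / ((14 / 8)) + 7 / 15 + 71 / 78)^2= 2015920201 / 16900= 119285.22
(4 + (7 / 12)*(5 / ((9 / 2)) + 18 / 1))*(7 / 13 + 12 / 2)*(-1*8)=-278120 / 351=-792.36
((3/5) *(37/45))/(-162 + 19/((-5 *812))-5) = -30044/10170585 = -0.00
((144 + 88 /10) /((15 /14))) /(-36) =-3.96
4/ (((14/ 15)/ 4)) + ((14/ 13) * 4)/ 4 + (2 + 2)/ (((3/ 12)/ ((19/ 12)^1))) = 11890/ 273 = 43.55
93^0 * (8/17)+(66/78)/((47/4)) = 5636/10387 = 0.54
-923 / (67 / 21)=-19383 / 67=-289.30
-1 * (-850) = 850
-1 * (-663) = 663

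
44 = 44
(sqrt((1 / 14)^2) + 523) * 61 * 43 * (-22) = -211290519 / 7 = -30184359.86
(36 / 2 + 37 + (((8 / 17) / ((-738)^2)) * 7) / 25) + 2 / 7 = 22395080573 / 405078975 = 55.29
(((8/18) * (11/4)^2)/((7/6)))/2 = 121/84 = 1.44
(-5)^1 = -5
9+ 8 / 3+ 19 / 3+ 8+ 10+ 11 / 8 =299 / 8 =37.38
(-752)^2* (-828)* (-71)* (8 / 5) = 265958793216 / 5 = 53191758643.20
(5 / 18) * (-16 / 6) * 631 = -12620 / 27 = -467.41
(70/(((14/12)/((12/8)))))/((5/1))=18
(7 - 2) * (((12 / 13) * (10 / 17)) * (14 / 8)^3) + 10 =43405 / 1768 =24.55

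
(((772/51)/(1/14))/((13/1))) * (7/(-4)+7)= 18914/221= 85.58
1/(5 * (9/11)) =11/45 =0.24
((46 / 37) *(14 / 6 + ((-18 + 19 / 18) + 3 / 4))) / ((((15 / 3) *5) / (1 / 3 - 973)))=16744943 / 24975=670.47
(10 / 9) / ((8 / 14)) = 35 / 18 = 1.94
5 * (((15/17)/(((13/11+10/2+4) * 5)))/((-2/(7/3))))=-55/544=-0.10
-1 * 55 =-55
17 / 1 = 17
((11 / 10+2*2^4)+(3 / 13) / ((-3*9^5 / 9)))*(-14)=-197623811 / 426465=-463.40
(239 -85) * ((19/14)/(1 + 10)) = 19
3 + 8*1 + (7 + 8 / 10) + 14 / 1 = 164 / 5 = 32.80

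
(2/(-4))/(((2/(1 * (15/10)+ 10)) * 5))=-23/40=-0.58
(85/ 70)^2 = 1.47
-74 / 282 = -0.26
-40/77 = -0.52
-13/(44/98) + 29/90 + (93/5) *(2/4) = -19139/990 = -19.33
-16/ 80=-1/ 5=-0.20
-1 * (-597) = 597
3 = 3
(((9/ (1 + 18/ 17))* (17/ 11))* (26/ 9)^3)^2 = 26530.43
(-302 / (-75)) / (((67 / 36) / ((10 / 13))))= 7248 / 4355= 1.66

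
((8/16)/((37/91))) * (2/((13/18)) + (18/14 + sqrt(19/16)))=91 * sqrt(19)/296 + 369/74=6.33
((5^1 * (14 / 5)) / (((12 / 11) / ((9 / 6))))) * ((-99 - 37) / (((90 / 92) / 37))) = -4455836 / 45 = -99018.58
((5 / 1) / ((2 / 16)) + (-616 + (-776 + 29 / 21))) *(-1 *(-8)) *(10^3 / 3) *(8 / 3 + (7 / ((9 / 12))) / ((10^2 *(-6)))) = -5413929440 / 567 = -9548376.44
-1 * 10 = -10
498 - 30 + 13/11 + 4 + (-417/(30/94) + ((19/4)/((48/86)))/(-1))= -4445383/5280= -841.93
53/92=0.58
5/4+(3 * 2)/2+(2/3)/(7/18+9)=2921/676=4.32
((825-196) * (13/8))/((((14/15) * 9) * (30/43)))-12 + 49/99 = 1204195/7392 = 162.91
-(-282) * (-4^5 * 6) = -1732608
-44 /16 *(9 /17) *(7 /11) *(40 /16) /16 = -315 /2176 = -0.14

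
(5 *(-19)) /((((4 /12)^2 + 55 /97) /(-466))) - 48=19309647 /296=65235.29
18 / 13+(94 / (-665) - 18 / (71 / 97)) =-14331062 / 613795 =-23.35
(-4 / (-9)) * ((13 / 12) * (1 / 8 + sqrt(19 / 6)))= 13 / 216 + 13 * sqrt(114) / 162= 0.92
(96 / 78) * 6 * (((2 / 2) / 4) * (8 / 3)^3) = 4096 / 117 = 35.01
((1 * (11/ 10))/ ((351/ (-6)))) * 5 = -11/ 117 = -0.09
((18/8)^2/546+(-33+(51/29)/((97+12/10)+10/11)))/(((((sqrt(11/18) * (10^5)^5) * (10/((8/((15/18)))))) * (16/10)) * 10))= -45534969873 * sqrt(22)/843931088000000000000000000000000000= -0.00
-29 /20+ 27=511 /20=25.55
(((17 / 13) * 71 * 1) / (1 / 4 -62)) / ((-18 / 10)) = 24140 / 28899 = 0.84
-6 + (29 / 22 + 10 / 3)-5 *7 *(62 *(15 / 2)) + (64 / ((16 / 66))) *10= -899999 / 66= -13636.35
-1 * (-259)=259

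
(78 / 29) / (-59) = -78 / 1711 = -0.05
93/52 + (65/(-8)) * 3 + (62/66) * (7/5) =-365017/17160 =-21.27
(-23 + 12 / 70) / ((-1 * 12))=799 / 420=1.90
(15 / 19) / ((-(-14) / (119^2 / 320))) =6069 / 2432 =2.50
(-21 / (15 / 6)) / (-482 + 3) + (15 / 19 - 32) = -1419437 / 45505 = -31.19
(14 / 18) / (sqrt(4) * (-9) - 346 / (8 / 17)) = -28 / 27117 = -0.00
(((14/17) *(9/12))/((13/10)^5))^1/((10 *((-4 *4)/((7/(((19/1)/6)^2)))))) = -1653750/2278625141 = -0.00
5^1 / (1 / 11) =55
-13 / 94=-0.14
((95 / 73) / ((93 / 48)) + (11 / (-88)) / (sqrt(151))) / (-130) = -152 / 29419 + sqrt(151) / 157040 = -0.01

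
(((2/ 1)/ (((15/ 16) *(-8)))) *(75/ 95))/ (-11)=0.02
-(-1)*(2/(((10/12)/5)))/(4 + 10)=6/7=0.86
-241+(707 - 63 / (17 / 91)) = 2189 / 17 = 128.76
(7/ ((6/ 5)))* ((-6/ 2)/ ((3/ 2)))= -35/ 3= -11.67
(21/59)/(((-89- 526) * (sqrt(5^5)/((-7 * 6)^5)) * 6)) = 152473104 * sqrt(5)/1511875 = 225.51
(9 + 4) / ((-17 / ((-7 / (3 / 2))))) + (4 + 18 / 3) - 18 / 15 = 3154 / 255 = 12.37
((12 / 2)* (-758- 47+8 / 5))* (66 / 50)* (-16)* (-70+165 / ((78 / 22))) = -59713632 / 25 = -2388545.28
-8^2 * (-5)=320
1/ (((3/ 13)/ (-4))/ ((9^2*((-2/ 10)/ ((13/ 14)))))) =1512/ 5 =302.40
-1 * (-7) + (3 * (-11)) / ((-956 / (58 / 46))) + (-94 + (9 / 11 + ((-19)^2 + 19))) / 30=12048023 / 725604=16.60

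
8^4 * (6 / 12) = 2048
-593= -593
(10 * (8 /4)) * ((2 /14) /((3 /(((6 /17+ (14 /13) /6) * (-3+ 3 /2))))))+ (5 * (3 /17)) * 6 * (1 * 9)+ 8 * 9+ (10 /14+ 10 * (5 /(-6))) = 30376 /273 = 111.27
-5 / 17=-0.29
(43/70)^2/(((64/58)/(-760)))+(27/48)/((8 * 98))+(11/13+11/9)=-270286889/1048320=-257.83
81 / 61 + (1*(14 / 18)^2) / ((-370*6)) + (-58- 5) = -676485829 / 10969020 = -61.67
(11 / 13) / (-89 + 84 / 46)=-253 / 26065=-0.01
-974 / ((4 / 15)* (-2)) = 7305 / 4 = 1826.25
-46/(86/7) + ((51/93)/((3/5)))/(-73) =-1096684/291927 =-3.76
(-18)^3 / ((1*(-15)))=388.80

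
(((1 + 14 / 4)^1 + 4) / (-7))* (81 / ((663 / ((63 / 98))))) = -243 / 2548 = -0.10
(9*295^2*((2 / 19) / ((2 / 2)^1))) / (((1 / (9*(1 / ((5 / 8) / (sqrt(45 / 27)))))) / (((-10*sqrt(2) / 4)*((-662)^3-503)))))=5453464675919400*sqrt(30) / 19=1572097694504555.60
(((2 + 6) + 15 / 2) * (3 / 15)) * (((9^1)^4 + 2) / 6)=203453 / 60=3390.88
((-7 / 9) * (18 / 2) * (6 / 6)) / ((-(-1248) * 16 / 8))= -7 / 2496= -0.00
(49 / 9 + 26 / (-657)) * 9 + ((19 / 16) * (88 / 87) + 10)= 760151 / 12702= 59.84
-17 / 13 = -1.31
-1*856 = -856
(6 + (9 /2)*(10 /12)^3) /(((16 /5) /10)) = 10325 /384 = 26.89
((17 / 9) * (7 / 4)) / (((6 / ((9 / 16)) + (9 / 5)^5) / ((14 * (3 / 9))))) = 2603125 / 4988646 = 0.52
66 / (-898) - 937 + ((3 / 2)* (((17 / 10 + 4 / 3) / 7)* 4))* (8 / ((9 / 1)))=-18886874 / 20205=-934.76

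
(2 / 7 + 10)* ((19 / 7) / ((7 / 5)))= 6840 / 343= 19.94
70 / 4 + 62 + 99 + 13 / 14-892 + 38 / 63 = -44854 / 63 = -711.97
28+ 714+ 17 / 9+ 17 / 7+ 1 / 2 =94099 / 126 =746.82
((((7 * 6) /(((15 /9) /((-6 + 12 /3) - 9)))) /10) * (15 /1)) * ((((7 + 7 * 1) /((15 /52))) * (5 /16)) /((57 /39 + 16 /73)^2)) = -5163145533 /2312750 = -2232.47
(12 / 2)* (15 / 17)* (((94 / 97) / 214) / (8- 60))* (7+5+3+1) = -16920 / 2293759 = -0.01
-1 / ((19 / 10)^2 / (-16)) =1600 / 361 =4.43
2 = 2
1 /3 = 0.33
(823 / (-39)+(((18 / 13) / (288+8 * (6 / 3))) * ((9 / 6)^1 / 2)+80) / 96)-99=-30166519 / 252928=-119.27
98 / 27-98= -94.37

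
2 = 2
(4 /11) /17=4 /187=0.02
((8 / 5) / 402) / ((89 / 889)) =3556 / 89445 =0.04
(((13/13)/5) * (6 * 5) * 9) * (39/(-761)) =-2.77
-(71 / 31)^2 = -5041 / 961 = -5.25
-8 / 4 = -2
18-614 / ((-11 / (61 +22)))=51160 / 11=4650.91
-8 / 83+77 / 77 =75 / 83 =0.90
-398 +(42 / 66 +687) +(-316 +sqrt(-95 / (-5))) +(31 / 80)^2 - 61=-6139829 / 70400 +sqrt(19)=-82.85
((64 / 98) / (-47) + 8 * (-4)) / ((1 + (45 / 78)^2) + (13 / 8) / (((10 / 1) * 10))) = -3322675200 / 140020097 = -23.73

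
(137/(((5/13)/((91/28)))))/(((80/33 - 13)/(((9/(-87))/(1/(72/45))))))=4584294/253025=18.12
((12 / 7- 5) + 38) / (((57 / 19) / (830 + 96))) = 75006 / 7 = 10715.14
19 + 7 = 26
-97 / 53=-1.83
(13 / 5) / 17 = 13 / 85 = 0.15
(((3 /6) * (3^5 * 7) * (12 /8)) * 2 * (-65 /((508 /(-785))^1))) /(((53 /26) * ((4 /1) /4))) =3384947475 /26924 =125722.31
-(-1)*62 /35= 62 /35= 1.77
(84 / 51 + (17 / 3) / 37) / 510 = 3397 / 962370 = 0.00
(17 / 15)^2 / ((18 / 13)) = 3757 / 4050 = 0.93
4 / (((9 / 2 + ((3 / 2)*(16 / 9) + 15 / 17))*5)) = 408 / 4105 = 0.10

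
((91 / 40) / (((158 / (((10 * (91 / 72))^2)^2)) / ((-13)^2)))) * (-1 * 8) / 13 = -38211.43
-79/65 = -1.22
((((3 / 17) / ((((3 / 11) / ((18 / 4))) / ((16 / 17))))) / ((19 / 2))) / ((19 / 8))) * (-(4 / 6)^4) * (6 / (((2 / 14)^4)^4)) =-1497342919743942656 / 312987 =-4784041892295.66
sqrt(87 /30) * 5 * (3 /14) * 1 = 3 * sqrt(290) /28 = 1.82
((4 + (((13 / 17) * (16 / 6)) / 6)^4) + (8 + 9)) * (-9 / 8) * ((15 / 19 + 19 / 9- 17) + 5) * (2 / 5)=235752805427 / 2739906405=86.04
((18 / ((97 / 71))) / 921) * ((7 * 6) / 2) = 8946 / 29779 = 0.30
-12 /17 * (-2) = 1.41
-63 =-63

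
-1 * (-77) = 77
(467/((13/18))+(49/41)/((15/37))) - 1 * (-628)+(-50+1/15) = 3271634/2665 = 1227.63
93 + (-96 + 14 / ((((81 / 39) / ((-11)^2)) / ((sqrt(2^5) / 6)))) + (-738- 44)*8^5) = -25624579 + 44044*sqrt(2) / 81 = -25623810.02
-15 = -15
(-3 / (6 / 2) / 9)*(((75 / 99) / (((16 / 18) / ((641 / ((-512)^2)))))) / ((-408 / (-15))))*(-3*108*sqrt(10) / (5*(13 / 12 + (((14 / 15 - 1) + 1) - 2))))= 6490125*sqrt(10) / 196083712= 0.10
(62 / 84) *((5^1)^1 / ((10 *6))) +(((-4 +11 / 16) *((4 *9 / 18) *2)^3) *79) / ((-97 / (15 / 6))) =21105487 / 48888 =431.71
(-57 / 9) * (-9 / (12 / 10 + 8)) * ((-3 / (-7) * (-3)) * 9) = -23085 / 322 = -71.69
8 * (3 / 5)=24 / 5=4.80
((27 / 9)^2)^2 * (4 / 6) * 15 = 810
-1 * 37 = -37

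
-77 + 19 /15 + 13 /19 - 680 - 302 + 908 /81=-8047733 /7695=-1045.84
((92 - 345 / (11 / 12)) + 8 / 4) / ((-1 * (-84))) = -3.36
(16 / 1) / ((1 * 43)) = 16 / 43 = 0.37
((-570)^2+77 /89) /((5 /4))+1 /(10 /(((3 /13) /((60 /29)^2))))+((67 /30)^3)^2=219335552438446283 /843453000000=260044.78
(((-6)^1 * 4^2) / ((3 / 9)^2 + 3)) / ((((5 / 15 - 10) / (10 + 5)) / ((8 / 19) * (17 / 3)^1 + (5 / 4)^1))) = 671490 / 3857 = 174.10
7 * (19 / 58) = 2.29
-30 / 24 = -5 / 4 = -1.25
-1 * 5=-5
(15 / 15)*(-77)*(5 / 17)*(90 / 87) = -11550 / 493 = -23.43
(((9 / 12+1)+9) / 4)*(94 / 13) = 2021 / 104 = 19.43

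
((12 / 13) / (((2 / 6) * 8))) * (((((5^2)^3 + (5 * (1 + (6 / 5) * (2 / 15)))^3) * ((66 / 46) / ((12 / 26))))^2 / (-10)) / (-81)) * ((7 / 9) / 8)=10764798499994539 / 107122500000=100490.55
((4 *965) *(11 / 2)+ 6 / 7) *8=1188928 / 7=169846.86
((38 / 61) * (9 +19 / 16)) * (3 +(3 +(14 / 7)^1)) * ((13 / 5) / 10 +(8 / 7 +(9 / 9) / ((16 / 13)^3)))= 4304963171 / 43724800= 98.46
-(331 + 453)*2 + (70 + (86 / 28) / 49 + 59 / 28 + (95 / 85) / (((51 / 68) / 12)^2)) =-28215335 / 23324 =-1209.71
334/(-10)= -167/5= -33.40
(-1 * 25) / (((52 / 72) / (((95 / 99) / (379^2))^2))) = -451250 / 292097656024317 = -0.00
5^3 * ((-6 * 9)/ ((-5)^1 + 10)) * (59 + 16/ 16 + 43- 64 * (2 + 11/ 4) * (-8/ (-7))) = 2309850/ 7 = 329978.57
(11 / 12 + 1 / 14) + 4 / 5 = 751 / 420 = 1.79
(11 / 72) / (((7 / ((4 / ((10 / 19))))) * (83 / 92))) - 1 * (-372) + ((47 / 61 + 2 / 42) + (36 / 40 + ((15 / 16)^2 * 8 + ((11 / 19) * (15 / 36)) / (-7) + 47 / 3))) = 76907182963 / 193933152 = 396.57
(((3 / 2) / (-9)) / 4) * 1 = -0.04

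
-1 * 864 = -864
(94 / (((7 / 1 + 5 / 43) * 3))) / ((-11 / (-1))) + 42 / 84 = 9091 / 10098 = 0.90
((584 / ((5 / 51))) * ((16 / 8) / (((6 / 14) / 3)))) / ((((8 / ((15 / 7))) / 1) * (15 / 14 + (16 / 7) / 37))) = 11571084 / 587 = 19712.24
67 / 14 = 4.79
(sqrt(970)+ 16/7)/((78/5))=40/273+ 5 * sqrt(970)/78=2.14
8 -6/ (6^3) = 287/ 36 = 7.97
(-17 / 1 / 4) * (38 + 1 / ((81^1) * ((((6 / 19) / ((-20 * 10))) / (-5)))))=-159239 / 486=-327.65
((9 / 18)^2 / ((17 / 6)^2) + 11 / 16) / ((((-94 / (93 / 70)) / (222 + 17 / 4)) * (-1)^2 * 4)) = -55936059 / 97362944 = -0.57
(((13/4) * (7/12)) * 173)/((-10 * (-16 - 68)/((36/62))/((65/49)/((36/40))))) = 146185/437472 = 0.33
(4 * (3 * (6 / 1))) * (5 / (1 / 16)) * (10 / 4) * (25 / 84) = 30000 / 7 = 4285.71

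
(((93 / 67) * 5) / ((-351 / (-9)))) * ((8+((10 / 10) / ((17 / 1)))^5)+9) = 3741323350 / 1236695447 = 3.03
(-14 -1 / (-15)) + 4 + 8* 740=5910.07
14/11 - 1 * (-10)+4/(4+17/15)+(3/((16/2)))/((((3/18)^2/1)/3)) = 8093/154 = 52.55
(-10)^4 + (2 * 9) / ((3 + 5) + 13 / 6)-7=609681 / 61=9994.77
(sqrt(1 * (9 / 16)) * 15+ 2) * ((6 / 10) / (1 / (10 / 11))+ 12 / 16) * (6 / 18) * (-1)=-1007 / 176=-5.72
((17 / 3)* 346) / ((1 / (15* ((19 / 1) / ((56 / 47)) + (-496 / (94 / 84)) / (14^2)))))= 529659395 / 1316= 402476.74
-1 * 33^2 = -1089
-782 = -782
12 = 12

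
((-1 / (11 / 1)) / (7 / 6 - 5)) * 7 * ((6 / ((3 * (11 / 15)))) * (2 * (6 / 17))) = 15120 / 47311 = 0.32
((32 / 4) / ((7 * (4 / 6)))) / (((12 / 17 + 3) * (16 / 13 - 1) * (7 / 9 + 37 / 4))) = 3536 / 17689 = 0.20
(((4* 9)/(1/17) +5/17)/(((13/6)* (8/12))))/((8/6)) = 281043/884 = 317.92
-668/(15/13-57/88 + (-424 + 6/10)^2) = -19104800/5127066691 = -0.00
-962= -962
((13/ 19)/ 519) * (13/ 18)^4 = 0.00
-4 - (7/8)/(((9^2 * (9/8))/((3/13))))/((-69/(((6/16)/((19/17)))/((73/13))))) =-4.00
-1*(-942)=942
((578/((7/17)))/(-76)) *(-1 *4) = 9826/133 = 73.88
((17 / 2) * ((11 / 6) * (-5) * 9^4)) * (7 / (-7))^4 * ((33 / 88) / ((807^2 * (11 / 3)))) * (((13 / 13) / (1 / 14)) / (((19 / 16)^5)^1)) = -85279703040 / 179172999739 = -0.48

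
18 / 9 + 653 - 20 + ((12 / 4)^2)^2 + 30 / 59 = 42274 / 59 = 716.51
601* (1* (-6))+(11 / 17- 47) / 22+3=-674155 / 187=-3605.11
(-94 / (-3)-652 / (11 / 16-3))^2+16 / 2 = 98151.91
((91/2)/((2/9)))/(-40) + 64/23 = -8597/3680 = -2.34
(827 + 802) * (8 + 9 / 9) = 14661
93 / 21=31 / 7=4.43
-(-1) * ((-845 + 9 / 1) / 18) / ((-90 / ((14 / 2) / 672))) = 209 / 38880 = 0.01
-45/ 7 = -6.43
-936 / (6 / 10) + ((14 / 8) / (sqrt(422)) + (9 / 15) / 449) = -3502197 / 2245 + 7 * sqrt(422) / 1688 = -1559.91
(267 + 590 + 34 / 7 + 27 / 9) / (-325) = -6054 / 2275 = -2.66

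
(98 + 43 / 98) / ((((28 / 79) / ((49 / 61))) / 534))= 203484171 / 1708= 119135.93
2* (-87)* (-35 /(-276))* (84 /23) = -42630 /529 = -80.59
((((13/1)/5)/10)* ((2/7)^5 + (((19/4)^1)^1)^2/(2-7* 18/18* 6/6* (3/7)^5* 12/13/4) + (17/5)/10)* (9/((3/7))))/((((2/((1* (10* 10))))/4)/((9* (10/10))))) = 1711581547110669/14813449700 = 115542.40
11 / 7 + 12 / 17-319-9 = -38761 / 119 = -325.72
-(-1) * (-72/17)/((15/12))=-288/85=-3.39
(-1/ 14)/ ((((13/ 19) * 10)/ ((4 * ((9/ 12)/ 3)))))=-19/ 1820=-0.01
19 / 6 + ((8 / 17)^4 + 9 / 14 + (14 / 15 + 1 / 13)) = 185025233 / 38002055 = 4.87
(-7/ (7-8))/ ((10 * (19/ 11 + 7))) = 77/ 960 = 0.08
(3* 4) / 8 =3 / 2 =1.50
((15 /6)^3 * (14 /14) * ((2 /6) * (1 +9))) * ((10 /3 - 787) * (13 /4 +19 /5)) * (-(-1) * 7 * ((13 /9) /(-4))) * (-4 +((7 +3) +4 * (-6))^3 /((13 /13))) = -1998825506.08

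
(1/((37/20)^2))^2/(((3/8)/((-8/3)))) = -10240000/16867449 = -0.61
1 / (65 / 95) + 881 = 11472 / 13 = 882.46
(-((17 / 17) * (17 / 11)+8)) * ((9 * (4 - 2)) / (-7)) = 270 / 11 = 24.55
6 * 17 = 102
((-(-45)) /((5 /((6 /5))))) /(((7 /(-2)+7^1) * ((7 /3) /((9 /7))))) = 2916 /1715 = 1.70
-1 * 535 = -535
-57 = -57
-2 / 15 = -0.13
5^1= 5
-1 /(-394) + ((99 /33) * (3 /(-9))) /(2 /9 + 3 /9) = -3541 /1970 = -1.80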